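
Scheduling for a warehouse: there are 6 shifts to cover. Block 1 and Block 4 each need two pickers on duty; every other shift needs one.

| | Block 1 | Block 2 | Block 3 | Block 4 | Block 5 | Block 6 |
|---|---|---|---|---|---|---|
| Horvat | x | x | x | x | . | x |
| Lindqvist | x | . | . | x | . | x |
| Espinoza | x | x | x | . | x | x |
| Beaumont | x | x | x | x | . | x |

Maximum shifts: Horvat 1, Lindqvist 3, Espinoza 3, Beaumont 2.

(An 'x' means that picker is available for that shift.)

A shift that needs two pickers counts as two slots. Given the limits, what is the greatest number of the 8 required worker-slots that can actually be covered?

8

Total capacity across all pickers is 1+3+3+2 = 9, and 8 slots are needed, so at most 8 can be filled.
An assignment achieving 8: Block 1→Lindqvist+Espinoza, Block 2→Horvat, Block 3→Espinoza, Block 4→Lindqvist+Beaumont, Block 5→Espinoza, Block 6→Lindqvist.
Loads: Horvat 1/1, Lindqvist 3/3, Espinoza 3/3, Beaumont 1/2.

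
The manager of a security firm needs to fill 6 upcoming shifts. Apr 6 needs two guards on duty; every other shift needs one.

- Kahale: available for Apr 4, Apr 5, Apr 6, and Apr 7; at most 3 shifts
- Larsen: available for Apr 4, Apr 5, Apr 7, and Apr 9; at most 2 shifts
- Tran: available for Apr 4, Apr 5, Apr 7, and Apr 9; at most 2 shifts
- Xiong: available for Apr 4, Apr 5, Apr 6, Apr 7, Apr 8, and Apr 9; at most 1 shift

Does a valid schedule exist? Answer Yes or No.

No

Total capacity is 8 and 7 slots are needed, so capacity alone doesn't rule it out.
Shifts {Apr 6, Apr 8} need 3 worker-slots in total, but the guards available for any of those shifts (Kahale and Xiong) can supply at most 2 among them. So no valid schedule exists.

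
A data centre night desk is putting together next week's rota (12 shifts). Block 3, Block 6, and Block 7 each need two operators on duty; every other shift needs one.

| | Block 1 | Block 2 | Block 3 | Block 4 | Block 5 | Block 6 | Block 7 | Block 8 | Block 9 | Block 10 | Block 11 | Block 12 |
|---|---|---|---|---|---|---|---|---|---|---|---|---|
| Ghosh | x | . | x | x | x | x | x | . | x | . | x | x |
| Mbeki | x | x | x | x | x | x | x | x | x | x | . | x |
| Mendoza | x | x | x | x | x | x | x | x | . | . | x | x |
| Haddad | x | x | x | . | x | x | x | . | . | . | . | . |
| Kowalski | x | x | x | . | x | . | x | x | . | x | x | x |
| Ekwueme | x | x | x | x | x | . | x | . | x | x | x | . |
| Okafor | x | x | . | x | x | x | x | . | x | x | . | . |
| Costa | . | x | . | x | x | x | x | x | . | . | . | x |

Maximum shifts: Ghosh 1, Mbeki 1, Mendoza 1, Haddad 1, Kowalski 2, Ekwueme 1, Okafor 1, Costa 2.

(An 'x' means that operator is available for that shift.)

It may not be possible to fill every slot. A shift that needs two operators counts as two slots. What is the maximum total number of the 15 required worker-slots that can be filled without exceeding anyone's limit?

Total capacity across all operators is 1+1+1+1+2+1+1+2 = 10, and 15 slots are needed, so at most 10 can be filled.
An assignment achieving 10: Block 2→Costa, Block 3→Haddad+Ekwueme, Block 4→Okafor, Block 6→Costa, Block 8→Mbeki, Block 9→Ghosh, Block 10→Kowalski, Block 11→Mendoza, Block 12→Kowalski.
Loads: Ghosh 1/1, Mbeki 1/1, Mendoza 1/1, Haddad 1/1, Kowalski 2/2, Ekwueme 1/1, Okafor 1/1, Costa 2/2.

10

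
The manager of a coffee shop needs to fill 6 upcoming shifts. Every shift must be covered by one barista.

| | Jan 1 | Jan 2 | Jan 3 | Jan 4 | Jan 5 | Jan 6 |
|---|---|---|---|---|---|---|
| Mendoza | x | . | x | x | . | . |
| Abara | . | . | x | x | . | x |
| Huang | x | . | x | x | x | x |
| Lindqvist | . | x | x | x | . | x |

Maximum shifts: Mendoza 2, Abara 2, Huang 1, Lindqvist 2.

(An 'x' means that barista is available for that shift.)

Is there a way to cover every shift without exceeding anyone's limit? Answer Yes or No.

Jan 2 can only be covered by Lindqvist, so that assignment is forced.
Jan 5 can only be covered by Huang, so that assignment is forced.
One valid schedule: Jan 1→Mendoza, Jan 2→Lindqvist, Jan 3→Mendoza, Jan 4→Abara, Jan 5→Huang, Jan 6→Abara.
Loads: Mendoza 2/2, Abara 2/2, Huang 1/1, Lindqvist 1/2 — all within limits.

Yes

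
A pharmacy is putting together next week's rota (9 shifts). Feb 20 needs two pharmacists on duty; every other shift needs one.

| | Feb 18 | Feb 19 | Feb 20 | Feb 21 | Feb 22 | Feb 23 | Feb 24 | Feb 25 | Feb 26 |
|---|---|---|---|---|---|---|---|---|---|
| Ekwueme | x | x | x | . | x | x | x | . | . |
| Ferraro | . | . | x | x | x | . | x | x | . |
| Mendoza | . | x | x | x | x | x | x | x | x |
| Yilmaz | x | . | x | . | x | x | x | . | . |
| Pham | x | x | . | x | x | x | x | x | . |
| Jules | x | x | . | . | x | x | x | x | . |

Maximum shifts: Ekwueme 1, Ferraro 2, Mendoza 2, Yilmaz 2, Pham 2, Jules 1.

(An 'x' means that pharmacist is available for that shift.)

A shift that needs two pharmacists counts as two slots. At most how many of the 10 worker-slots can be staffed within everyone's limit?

10

Total capacity across all pharmacists is 1+2+2+2+2+1 = 10, and 10 slots are needed, so at most 10 can be filled.
An assignment achieving 10: Feb 18→Ekwueme, Feb 19→Mendoza, Feb 20→Ferraro+Yilmaz, Feb 21→Ferraro, Feb 22→Pham, Feb 23→Yilmaz, Feb 24→Jules, Feb 25→Pham, Feb 26→Mendoza.
Loads: Ekwueme 1/1, Ferraro 2/2, Mendoza 2/2, Yilmaz 2/2, Pham 2/2, Jules 1/1.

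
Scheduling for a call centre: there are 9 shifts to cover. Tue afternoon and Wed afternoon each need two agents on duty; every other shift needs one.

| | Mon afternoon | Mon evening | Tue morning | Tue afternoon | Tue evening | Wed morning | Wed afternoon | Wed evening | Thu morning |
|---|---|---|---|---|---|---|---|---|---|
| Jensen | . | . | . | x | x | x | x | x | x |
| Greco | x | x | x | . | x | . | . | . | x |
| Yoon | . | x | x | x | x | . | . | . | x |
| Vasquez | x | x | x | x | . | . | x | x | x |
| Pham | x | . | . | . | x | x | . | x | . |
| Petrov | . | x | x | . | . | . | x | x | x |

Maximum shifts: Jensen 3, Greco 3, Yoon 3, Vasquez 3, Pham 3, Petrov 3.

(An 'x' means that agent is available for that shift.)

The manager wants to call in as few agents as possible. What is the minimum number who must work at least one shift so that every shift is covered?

4

11 slots to fill and no one can take more than 3, so at least ⌈11/3⌉ = 4 agents are needed.
Jensen, Greco, Yoon, and Vasquez alone can cover everything: Mon afternoon→Greco, Mon evening→Greco, Tue morning→Greco, Tue afternoon→Yoon+Vasquez, Tue evening→Yoon, Wed morning→Jensen, Wed afternoon→Jensen+Vasquez, Wed evening→Jensen, Thu morning→Yoon.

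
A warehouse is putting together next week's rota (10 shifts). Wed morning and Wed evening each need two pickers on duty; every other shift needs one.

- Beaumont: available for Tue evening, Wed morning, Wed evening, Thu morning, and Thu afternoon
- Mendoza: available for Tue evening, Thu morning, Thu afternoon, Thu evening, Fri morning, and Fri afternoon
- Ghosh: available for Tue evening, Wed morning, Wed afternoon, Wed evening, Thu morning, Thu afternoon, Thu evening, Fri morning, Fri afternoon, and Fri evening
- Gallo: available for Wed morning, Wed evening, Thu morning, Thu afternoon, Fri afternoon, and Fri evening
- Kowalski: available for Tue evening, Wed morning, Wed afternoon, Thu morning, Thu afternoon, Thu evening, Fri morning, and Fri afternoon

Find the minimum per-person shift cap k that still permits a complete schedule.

With 5 pickers and 12 worker-slots to fill, someone must work at least ⌈12/5⌉ = 3 shifts, so k ≥ 3.
k = 3 works: Tue evening→Beaumont, Wed morning→Gallo+Kowalski, Wed afternoon→Ghosh, Wed evening→Beaumont+Ghosh, Thu morning→Beaumont, Thu afternoon→Gallo, Thu evening→Mendoza, Fri morning→Mendoza, Fri afternoon→Mendoza, Fri evening→Ghosh.
Loads: Beaumont 3, Mendoza 3, Ghosh 3, Gallo 2, Kowalski 1 — all ≤ 3.

3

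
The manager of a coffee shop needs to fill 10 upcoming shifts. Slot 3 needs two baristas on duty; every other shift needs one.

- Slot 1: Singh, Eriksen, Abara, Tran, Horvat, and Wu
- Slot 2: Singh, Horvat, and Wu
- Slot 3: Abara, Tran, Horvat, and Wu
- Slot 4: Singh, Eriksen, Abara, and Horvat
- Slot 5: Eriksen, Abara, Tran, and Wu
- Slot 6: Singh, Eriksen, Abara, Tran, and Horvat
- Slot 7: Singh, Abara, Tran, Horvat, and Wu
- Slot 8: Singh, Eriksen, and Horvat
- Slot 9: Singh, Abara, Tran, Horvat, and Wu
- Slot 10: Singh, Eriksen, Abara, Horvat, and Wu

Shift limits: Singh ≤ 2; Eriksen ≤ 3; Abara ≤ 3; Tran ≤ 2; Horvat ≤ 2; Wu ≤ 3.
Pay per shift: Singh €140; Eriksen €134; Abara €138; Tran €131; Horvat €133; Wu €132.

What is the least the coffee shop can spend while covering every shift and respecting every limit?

€1464

Picking the cheapest available barista for each shift independently would cost €1448, but that ignores the shift limits.
An optimal schedule: Slot 1→Eriksen, Slot 2→Wu, Slot 3→Wu+Abara, Slot 4→Horvat, Slot 5→Tran, Slot 6→Eriksen, Slot 7→Tran, Slot 8→Horvat, Slot 9→Wu, Slot 10→Eriksen.
Total: 134 + 132 + 132 + 138 + 133 + 131 + 134 + 131 + 133 + 132 + 134 = €1464.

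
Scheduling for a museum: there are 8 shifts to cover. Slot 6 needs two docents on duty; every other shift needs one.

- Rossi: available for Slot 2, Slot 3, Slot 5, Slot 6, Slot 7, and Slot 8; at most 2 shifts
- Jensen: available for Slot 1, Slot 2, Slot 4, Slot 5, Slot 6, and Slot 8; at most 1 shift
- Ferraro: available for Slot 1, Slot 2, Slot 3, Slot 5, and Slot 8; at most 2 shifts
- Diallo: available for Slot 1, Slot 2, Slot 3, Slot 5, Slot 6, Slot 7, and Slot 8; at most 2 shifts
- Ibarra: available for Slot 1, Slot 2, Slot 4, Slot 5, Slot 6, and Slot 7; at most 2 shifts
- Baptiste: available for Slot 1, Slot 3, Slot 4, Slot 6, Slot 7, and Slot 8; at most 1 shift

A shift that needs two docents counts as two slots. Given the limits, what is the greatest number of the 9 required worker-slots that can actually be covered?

9

Total capacity across all docents is 2+1+2+2+2+1 = 10, and 9 slots are needed, so at most 9 can be filled.
An assignment achieving 9: Slot 1→Ferraro, Slot 2→Ferraro, Slot 3→Rossi, Slot 4→Jensen, Slot 5→Diallo, Slot 6→Diallo+Ibarra, Slot 7→Rossi, Slot 8→Baptiste.
Loads: Rossi 2/2, Jensen 1/1, Ferraro 2/2, Diallo 2/2, Ibarra 1/2, Baptiste 1/1.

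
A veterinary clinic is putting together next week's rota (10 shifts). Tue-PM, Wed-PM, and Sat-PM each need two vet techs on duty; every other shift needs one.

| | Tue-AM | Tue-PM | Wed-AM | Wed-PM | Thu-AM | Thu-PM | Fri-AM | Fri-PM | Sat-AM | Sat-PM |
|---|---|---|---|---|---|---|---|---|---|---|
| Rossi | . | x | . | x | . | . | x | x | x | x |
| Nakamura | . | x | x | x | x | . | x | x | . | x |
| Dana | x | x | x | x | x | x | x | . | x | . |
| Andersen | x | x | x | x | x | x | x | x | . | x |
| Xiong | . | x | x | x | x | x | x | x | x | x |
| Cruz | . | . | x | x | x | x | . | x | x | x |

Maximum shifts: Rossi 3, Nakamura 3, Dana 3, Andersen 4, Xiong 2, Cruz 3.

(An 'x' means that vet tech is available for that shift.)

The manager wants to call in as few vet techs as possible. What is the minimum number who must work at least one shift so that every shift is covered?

4

13 slots to fill and no one can take more than 4, so at least ⌈13/4⌉ = 4 vet techs are needed.
Rossi, Nakamura, Dana, and Andersen alone can cover everything: Tue-AM→Dana, Tue-PM→Nakamura+Andersen, Wed-AM→Nakamura, Wed-PM→Dana+Andersen, Thu-AM→Nakamura, Thu-PM→Dana, Fri-AM→Andersen, Fri-PM→Rossi, Sat-AM→Rossi, Sat-PM→Rossi+Andersen.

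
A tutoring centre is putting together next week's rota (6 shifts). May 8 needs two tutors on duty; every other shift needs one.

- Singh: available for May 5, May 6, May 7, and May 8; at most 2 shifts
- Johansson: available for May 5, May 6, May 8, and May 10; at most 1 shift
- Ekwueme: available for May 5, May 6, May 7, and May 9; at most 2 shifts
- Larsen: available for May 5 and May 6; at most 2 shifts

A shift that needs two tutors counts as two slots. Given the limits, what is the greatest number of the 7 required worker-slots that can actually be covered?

6

Total capacity across all tutors is 2+1+2+2 = 7, and 7 slots are needed, so at most 7 can be filled.
Shifts {May 8, May 10} need 3 slots but only Singh and Johansson are available for them, supplying at most 2 — so at least 1 slot must go unfilled.
An assignment achieving 6: May 5→Ekwueme, May 6→Larsen, May 7→Singh, May 8→Singh, May 9→Ekwueme, May 10→Johansson.
Loads: Singh 2/2, Johansson 1/1, Ekwueme 2/2, Larsen 1/2.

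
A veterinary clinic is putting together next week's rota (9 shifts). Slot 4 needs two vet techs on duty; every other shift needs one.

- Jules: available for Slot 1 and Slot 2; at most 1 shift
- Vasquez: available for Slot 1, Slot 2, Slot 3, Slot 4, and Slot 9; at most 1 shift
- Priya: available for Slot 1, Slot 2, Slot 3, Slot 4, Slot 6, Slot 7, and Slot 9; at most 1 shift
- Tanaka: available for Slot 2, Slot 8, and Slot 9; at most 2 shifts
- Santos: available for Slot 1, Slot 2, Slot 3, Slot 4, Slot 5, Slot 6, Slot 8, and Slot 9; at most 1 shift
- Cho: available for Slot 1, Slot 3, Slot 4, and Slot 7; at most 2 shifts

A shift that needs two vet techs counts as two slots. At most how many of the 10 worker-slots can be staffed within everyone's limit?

8

Total capacity across all vet techs is 1+1+1+2+1+2 = 8, and 10 slots are needed, so at most 8 can be filled.
An assignment achieving 8: Slot 1→Jules, Slot 3→Vasquez, Slot 4→Cho, Slot 5→Santos, Slot 6→Priya, Slot 7→Cho, Slot 8→Tanaka, Slot 9→Tanaka.
Loads: Jules 1/1, Vasquez 1/1, Priya 1/1, Tanaka 2/2, Santos 1/1, Cho 2/2.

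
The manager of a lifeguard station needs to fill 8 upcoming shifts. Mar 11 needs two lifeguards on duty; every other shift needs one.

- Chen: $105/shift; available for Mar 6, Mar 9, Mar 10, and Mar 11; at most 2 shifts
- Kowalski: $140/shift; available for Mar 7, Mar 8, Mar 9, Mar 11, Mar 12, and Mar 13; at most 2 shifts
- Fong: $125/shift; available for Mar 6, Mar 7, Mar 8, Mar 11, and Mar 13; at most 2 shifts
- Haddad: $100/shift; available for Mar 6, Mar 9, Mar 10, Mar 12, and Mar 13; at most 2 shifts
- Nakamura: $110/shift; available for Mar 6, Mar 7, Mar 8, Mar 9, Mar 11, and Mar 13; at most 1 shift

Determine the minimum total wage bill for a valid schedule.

$1050

Picking the cheapest available lifeguard for each shift independently would cost $935, but that ignores the shift limits.
An optimal schedule: Mar 6→Chen, Mar 7→Kowalski, Mar 8→Fong, Mar 9→Haddad, Mar 10→Chen, Mar 11→Fong+Nakamura, Mar 12→Kowalski, Mar 13→Haddad.
Total: 105 + 140 + 125 + 100 + 105 + 125 + 110 + 140 + 100 = $1050.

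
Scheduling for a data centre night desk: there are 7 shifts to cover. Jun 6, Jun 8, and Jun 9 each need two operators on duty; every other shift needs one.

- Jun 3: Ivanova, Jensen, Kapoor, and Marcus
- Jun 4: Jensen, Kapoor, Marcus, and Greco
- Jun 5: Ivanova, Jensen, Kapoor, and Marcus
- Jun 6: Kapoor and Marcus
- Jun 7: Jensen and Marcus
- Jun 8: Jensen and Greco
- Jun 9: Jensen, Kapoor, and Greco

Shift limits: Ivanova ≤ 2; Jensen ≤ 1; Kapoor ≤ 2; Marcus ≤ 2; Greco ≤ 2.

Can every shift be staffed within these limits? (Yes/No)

No

Shifts {Jun 4, Jun 6, Jun 7, Jun 8, Jun 9} need 8 worker-slots in total, but the operators available for any of those shifts (Jensen, Kapoor, Marcus, and Greco) can supply at most 7 among them. So no valid schedule exists.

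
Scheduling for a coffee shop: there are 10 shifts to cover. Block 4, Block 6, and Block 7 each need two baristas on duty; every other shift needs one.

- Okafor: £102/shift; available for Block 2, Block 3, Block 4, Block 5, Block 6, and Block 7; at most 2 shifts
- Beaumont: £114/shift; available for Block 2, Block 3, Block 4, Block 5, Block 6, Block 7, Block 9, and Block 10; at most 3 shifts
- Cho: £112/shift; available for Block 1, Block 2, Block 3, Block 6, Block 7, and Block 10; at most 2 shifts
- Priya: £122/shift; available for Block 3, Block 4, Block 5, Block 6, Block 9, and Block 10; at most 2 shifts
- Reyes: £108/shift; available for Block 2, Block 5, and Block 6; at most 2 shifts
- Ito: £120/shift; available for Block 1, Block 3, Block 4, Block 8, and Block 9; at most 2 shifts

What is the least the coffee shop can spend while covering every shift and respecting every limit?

Block 8 can only be covered by Ito, so that assignment is forced.
Picking the cheapest available barista for each shift independently would cost £1404, but that ignores the shift limits.
An optimal schedule: Block 1→Cho, Block 2→Okafor, Block 3→Cho, Block 4→Priya+Ito, Block 5→Reyes, Block 6→Priya+Reyes, Block 7→Okafor+Beaumont, Block 8→Ito, Block 9→Beaumont, Block 10→Beaumont.
Total: 112 + 102 + 112 + 122 + 120 + 108 + 122 + 108 + 102 + 114 + 120 + 114 + 114 = £1470.

£1470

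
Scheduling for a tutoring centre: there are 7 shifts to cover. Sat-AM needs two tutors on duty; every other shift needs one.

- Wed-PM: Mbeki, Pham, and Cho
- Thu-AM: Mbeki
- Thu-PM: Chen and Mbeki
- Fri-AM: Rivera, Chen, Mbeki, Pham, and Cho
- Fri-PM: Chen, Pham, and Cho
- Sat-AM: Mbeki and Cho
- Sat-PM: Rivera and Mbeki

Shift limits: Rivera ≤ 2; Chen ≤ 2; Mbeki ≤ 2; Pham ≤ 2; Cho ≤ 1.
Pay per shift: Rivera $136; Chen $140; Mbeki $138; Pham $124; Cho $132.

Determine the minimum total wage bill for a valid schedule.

Thu-AM can only be covered by Mbeki, so that assignment is forced.
Sat-AM can only be covered by Mbeki and Cho, so that assignment is forced.
Picking the cheapest available tutor for each shift independently would cost $1054, but that ignores the shift limits.
An optimal schedule: Wed-PM→Pham, Thu-AM→Mbeki, Thu-PM→Chen, Fri-AM→Rivera, Fri-PM→Pham, Sat-AM→Cho+Mbeki, Sat-PM→Rivera.
Total: 124 + 138 + 140 + 136 + 124 + 132 + 138 + 136 = $1068.

$1068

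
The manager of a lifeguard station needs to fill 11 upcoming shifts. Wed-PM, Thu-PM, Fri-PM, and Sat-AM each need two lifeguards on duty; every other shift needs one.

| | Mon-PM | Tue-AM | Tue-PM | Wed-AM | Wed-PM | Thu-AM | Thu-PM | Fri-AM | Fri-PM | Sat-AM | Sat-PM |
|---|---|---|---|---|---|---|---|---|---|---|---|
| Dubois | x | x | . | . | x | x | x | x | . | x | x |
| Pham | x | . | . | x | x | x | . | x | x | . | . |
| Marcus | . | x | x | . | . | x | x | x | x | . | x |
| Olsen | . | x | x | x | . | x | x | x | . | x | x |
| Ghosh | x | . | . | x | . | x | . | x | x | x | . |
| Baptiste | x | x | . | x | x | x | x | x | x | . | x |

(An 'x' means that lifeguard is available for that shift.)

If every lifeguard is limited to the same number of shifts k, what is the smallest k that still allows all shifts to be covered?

With 6 lifeguards and 15 worker-slots to fill, someone must work at least ⌈15/6⌉ = 3 shifts, so k ≥ 3.
k = 3 works: Mon-PM→Dubois, Tue-AM→Marcus, Tue-PM→Marcus, Wed-AM→Pham, Wed-PM→Dubois+Pham, Thu-AM→Pham, Thu-PM→Olsen+Baptiste, Fri-AM→Olsen, Fri-PM→Ghosh+Baptiste, Sat-AM→Dubois+Olsen, Sat-PM→Marcus.
Loads: Dubois 3, Pham 3, Marcus 3, Olsen 3, Ghosh 1, Baptiste 2 — all ≤ 3.

3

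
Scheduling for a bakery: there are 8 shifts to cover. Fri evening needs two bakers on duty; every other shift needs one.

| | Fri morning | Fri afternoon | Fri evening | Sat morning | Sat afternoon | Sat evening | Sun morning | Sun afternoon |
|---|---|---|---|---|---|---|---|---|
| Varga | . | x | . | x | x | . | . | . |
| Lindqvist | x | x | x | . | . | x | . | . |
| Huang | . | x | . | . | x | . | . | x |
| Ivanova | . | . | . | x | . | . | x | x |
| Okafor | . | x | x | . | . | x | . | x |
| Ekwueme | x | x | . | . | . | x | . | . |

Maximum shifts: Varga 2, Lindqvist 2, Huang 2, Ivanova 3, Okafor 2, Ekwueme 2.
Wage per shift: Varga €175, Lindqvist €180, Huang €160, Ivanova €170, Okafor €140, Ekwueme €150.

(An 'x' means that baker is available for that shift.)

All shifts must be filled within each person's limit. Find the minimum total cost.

Fri evening can only be covered by Lindqvist and Okafor, so that assignment is forced.
Sun morning can only be covered by Ivanova, so that assignment is forced.
Picking the cheapest available baker for each shift independently would cost €1390, but that ignores the shift limits.
An optimal schedule: Fri morning→Ekwueme, Fri afternoon→Ekwueme, Fri evening→Okafor+Lindqvist, Sat morning→Ivanova, Sat afternoon→Huang, Sat evening→Okafor, Sun morning→Ivanova, Sun afternoon→Huang.
Total: 150 + 150 + 140 + 180 + 170 + 160 + 140 + 170 + 160 = €1420.

€1420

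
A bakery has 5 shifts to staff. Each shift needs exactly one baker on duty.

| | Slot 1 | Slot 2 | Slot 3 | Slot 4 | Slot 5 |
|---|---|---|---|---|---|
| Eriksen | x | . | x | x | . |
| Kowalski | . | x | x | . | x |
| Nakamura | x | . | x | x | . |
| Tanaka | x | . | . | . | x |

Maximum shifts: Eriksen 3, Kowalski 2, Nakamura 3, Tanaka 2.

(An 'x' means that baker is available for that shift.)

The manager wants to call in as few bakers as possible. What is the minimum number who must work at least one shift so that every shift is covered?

5 slots to fill and no one can take more than 3, so at least ⌈5/3⌉ = 2 bakers are needed.
Eriksen and Kowalski alone can cover everything: Slot 1→Eriksen, Slot 2→Kowalski, Slot 3→Eriksen, Slot 4→Eriksen, Slot 5→Kowalski.

2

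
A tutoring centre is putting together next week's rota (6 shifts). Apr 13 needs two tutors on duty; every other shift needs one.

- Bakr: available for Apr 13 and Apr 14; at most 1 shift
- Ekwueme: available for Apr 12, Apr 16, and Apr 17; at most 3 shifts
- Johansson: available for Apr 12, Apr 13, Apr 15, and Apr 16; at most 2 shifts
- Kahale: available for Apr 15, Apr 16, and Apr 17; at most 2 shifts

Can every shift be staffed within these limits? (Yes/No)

No

Total capacity is 8 and 7 slots are needed, so capacity alone doesn't rule it out.
Shifts {Apr 13, Apr 14} need 3 worker-slots in total, but the tutors available for any of those shifts (Bakr and Johansson) can supply at most 2 among them. So no valid schedule exists.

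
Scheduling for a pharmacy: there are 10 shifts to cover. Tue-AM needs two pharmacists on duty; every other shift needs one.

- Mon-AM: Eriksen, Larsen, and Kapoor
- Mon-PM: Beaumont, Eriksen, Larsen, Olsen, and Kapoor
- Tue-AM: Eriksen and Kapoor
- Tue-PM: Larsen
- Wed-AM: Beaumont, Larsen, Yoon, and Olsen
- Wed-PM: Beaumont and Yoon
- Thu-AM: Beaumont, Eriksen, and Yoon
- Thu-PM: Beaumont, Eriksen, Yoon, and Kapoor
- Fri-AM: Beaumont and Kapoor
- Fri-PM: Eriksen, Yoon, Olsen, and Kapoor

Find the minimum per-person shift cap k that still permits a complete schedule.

With 6 pharmacists and 11 worker-slots to fill, someone must work at least ⌈11/6⌉ = 2 shifts, so k ≥ 2.
k = 2 works: Mon-AM→Eriksen, Mon-PM→Olsen, Tue-AM→Eriksen+Kapoor, Tue-PM→Larsen, Wed-AM→Larsen, Wed-PM→Beaumont, Thu-AM→Yoon, Thu-PM→Yoon, Fri-AM→Beaumont, Fri-PM→Olsen.
Loads: Beaumont 2, Eriksen 2, Larsen 2, Yoon 2, Olsen 2, Kapoor 1 — all ≤ 2.

2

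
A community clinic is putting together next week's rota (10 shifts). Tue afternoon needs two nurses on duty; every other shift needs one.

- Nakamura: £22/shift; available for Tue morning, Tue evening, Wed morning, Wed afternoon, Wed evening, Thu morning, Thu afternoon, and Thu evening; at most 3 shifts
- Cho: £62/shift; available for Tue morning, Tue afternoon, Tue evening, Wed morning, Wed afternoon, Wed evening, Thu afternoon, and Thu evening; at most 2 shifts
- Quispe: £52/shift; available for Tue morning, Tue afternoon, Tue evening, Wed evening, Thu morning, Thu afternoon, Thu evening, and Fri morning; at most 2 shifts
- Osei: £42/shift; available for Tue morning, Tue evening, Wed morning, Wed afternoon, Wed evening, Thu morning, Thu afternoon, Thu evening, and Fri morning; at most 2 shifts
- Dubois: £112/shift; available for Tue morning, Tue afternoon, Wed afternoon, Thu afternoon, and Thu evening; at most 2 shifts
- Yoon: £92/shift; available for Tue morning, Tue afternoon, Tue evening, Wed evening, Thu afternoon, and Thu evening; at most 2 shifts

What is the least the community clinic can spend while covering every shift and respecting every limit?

£562

Picking the cheapest available nurse for each shift independently would cost £332, but that ignores the shift limits.
An optimal schedule: Tue morning→Quispe, Tue afternoon→Cho+Yoon, Tue evening→Osei, Wed morning→Nakamura, Wed afternoon→Nakamura, Wed evening→Quispe, Thu morning→Nakamura, Thu afternoon→Cho, Thu evening→Yoon, Fri morning→Osei.
Total: 52 + 62 + 92 + 42 + 22 + 22 + 52 + 22 + 62 + 92 + 42 = £562.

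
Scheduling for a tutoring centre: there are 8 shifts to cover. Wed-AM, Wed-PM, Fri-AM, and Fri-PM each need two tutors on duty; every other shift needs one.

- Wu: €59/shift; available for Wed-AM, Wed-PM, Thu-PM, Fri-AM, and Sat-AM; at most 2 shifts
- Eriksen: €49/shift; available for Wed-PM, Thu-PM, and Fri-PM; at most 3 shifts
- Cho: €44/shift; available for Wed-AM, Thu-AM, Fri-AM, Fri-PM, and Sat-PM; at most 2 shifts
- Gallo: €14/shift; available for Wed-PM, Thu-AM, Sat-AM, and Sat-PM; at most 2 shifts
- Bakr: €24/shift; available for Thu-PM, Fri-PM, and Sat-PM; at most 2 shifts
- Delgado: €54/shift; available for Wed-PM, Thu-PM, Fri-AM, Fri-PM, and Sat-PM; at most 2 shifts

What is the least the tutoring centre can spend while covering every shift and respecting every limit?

€478

Wed-AM can only be covered by Wu and Cho, so that assignment is forced.
Picking the cheapest available tutor for each shift independently would cost €398, but that ignores the shift limits.
An optimal schedule: Wed-AM→Cho+Wu, Wed-PM→Eriksen+Delgado, Thu-AM→Gallo, Thu-PM→Eriksen, Fri-AM→Cho+Delgado, Fri-PM→Bakr+Eriksen, Sat-AM→Gallo, Sat-PM→Bakr.
Total: 44 + 59 + 49 + 54 + 14 + 49 + 44 + 54 + 24 + 49 + 14 + 24 = €478.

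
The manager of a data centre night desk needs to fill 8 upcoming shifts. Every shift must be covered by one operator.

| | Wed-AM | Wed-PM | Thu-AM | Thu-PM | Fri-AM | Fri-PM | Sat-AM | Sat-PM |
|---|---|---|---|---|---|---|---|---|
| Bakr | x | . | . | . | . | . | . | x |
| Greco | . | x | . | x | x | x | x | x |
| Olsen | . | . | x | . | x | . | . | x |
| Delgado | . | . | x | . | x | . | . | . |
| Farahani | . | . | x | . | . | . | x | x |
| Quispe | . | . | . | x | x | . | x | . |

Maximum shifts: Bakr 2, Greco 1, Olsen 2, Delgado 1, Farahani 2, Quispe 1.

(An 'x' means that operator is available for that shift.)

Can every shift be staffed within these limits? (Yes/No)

No

Total capacity is 9 and 8 slots are needed, so capacity alone doesn't rule it out.
Shifts {Wed-PM, Fri-PM} need 2 worker-slots in total, but the operators available for any of those shifts (Greco) can supply at most 1 among them. So no valid schedule exists.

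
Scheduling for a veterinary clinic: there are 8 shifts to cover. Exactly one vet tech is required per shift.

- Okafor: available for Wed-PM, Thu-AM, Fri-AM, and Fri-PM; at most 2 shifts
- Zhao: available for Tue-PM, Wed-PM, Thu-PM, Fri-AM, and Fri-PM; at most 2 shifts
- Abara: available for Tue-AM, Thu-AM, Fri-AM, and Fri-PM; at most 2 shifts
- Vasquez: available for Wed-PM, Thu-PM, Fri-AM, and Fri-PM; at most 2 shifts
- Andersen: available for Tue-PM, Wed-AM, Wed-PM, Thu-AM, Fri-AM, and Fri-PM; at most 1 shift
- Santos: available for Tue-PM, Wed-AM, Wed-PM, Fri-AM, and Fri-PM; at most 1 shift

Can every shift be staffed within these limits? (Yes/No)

Yes

Tue-AM can only be covered by Abara, so that assignment is forced.
One valid schedule: Tue-AM→Abara, Tue-PM→Zhao, Wed-AM→Andersen, Wed-PM→Okafor, Thu-AM→Okafor, Thu-PM→Zhao, Fri-AM→Abara, Fri-PM→Vasquez.
Loads: Okafor 2/2, Zhao 2/2, Abara 2/2, Vasquez 1/2, Andersen 1/1, Santos 0/1 — all within limits.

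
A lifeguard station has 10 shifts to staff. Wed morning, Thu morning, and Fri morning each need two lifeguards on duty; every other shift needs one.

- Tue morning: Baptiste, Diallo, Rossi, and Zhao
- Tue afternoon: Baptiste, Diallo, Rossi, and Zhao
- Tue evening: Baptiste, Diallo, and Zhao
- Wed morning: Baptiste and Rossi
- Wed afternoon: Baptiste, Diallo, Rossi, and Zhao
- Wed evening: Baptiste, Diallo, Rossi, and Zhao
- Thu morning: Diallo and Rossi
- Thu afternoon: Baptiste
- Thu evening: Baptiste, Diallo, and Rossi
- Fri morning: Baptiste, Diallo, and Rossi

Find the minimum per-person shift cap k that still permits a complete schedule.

With 4 lifeguards and 13 worker-slots to fill, someone must work at least ⌈13/4⌉ = 4 shifts, so k ≥ 4.
k = 4 works: Tue morning→Diallo, Tue afternoon→Diallo, Tue evening→Baptiste, Wed morning→Baptiste+Rossi, Wed afternoon→Rossi, Wed evening→Zhao, Thu morning→Diallo+Rossi, Thu afternoon→Baptiste, Thu evening→Baptiste, Fri morning→Diallo+Rossi.
Loads: Baptiste 4, Diallo 4, Rossi 4, Zhao 1 — all ≤ 4.

4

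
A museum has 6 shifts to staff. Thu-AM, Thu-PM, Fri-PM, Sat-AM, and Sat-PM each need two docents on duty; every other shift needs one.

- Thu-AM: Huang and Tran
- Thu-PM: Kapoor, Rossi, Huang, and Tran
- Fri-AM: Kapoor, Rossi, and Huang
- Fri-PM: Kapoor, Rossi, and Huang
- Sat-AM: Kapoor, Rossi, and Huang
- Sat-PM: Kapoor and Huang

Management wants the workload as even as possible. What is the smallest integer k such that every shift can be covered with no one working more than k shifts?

3

With 4 docents and 11 worker-slots to fill, someone must work at least ⌈11/4⌉ = 3 shifts, so k ≥ 3.
k = 3 works: Thu-AM→Huang+Tran, Thu-PM→Rossi+Tran, Fri-AM→Kapoor, Fri-PM→Kapoor+Rossi, Sat-AM→Rossi+Huang, Sat-PM→Kapoor+Huang.
Loads: Kapoor 3, Rossi 3, Huang 3, Tran 2 — all ≤ 3.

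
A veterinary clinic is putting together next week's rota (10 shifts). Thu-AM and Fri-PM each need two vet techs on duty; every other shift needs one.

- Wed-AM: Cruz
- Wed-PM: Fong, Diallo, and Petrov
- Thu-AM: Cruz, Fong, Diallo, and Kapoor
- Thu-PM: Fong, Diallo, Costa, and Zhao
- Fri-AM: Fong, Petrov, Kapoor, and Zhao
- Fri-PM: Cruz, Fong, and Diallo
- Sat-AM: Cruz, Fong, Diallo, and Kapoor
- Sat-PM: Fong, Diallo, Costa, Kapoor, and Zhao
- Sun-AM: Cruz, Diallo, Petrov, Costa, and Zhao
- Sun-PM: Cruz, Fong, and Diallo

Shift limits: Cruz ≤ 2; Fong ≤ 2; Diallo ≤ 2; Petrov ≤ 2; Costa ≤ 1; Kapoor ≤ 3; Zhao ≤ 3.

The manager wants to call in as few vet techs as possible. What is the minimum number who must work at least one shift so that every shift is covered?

12 slots to fill and no one can take more than 3, so at least ⌈12/3⌉ = 4 vet techs are needed.
Any 4 vet techs together have capacity at most 3+3+2+2 = 10 < 12 slots, so 4 can never suffice.
Cruz, Fong, Diallo, Kapoor, and Zhao alone can cover everything: Wed-AM→Cruz, Wed-PM→Fong, Thu-AM→Diallo+Kapoor, Thu-PM→Zhao, Fri-AM→Kapoor, Fri-PM→Cruz+Fong, Sat-AM→Kapoor, Sat-PM→Zhao, Sun-AM→Zhao, Sun-PM→Diallo.

5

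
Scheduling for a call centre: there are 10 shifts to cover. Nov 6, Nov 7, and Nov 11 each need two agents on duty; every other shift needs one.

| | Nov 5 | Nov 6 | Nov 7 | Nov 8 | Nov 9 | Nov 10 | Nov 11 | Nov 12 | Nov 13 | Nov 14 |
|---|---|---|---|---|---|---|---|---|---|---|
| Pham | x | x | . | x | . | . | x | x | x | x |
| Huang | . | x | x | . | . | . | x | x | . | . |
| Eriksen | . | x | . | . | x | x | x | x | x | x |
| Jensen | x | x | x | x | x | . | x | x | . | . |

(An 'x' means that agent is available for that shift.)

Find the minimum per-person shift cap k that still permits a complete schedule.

With 4 agents and 13 worker-slots to fill, someone must work at least ⌈13/4⌉ = 4 shifts, so k ≥ 4.
k = 4 works: Nov 5→Pham, Nov 6→Huang+Eriksen, Nov 7→Huang+Jensen, Nov 8→Pham, Nov 9→Eriksen, Nov 10→Eriksen, Nov 11→Huang+Eriksen, Nov 12→Huang, Nov 13→Pham, Nov 14→Pham.
Loads: Pham 4, Huang 4, Eriksen 4, Jensen 1 — all ≤ 4.

4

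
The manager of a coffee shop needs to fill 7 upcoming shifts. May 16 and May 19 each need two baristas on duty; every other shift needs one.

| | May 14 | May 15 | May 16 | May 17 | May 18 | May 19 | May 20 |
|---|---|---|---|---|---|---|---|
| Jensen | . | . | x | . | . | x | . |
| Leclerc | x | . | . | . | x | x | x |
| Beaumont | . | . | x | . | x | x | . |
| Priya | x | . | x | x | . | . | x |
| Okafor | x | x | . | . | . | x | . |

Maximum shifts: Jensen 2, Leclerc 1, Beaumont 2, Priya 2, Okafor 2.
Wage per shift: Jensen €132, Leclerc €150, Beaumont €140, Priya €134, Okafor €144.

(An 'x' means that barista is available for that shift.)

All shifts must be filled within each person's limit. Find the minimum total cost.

€1250

May 15 can only be covered by Okafor, so that assignment is forced.
May 17 can only be covered by Priya, so that assignment is forced.
Picking the cheapest available barista for each shift independently would cost €1224, but that ignores the shift limits.
An optimal schedule: May 14→Okafor, May 15→Okafor, May 16→Jensen+Beaumont, May 17→Priya, May 18→Leclerc, May 19→Jensen+Beaumont, May 20→Priya.
Total: 144 + 144 + 132 + 140 + 134 + 150 + 132 + 140 + 134 = €1250.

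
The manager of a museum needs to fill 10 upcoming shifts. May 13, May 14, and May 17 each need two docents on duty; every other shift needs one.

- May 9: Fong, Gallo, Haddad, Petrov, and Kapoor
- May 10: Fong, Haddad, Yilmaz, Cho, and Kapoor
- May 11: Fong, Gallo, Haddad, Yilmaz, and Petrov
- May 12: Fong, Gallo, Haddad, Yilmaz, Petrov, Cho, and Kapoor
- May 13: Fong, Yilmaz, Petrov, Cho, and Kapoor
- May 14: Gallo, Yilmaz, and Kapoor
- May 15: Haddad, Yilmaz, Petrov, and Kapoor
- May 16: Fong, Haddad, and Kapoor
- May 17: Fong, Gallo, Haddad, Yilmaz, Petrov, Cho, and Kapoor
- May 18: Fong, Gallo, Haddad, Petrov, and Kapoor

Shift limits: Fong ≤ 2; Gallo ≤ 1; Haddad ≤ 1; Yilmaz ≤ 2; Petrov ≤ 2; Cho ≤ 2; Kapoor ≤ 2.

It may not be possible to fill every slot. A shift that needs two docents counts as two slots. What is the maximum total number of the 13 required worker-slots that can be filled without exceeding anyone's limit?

Total capacity across all docents is 2+1+1+2+2+2+2 = 12, and 13 slots are needed, so at most 12 can be filled.
An assignment achieving 12: May 9→Fong, May 10→Yilmaz, May 11→Petrov, May 12→Cho, May 13→Petrov+Cho, May 14→Gallo+Yilmaz, May 15→Haddad, May 16→Fong, May 17→Kapoor, May 18→Kapoor.
Loads: Fong 2/2, Gallo 1/1, Haddad 1/1, Yilmaz 2/2, Petrov 2/2, Cho 2/2, Kapoor 2/2.

12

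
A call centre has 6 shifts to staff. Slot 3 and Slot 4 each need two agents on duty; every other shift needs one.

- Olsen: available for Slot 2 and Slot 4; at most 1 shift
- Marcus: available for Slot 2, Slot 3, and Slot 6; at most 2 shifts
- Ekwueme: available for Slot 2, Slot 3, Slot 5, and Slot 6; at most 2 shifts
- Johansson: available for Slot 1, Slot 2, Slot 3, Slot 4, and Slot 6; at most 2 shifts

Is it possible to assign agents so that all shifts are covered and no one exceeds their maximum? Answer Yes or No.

No

Total capacity is 1+2+2+2 = 7 but 8 worker-slots are needed — infeasible.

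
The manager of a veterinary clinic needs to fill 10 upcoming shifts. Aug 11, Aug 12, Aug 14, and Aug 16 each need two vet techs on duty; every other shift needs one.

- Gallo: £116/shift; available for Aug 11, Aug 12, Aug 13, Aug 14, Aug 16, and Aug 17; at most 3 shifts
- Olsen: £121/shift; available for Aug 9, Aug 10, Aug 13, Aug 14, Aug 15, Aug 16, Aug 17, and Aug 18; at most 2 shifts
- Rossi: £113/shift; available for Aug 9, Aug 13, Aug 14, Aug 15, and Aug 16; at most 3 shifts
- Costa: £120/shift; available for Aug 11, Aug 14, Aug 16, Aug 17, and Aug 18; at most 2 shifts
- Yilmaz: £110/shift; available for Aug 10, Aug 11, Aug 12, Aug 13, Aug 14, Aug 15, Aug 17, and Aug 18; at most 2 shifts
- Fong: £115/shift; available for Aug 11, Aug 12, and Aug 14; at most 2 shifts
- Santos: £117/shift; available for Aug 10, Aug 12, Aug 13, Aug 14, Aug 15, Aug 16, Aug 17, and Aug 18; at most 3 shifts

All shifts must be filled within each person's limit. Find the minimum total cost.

£1608

Picking the cheapest available vet tech for each shift independently would cost £1565, but that ignores the shift limits.
An optimal schedule: Aug 9→Rossi, Aug 10→Yilmaz, Aug 11→Fong+Gallo, Aug 12→Fong+Gallo, Aug 13→Rossi, Aug 14→Santos+Costa, Aug 15→Yilmaz, Aug 16→Rossi+Santos, Aug 17→Gallo, Aug 18→Santos.
Total: 113 + 110 + 115 + 116 + 115 + 116 + 113 + 117 + 120 + 110 + 113 + 117 + 116 + 117 = £1608.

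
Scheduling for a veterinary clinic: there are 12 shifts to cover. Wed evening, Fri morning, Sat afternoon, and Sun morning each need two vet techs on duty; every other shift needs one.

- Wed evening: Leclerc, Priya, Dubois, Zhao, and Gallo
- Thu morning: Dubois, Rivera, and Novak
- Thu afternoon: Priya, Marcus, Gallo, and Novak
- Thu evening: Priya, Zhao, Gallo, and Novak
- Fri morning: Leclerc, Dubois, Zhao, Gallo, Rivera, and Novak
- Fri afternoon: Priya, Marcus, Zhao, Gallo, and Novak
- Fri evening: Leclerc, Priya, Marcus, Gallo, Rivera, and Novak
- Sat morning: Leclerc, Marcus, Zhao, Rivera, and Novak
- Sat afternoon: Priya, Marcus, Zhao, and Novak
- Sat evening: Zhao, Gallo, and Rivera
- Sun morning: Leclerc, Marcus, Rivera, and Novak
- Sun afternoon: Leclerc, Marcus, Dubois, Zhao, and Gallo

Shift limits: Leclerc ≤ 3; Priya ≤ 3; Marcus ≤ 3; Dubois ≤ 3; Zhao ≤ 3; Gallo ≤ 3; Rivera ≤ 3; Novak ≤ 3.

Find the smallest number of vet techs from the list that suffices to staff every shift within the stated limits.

16 slots to fill and no one can take more than 3, so at least ⌈16/3⌉ = 6 vet techs are needed.
Leclerc, Priya, Marcus, Dubois, Zhao, and Gallo alone can cover everything: Wed evening→Zhao+Gallo, Thu morning→Dubois, Thu afternoon→Priya, Thu evening→Priya, Fri morning→Dubois+Zhao, Fri afternoon→Marcus, Fri evening→Leclerc, Sat morning→Leclerc, Sat afternoon→Priya+Marcus, Sat evening→Zhao, Sun morning→Leclerc+Marcus, Sun afternoon→Dubois.

6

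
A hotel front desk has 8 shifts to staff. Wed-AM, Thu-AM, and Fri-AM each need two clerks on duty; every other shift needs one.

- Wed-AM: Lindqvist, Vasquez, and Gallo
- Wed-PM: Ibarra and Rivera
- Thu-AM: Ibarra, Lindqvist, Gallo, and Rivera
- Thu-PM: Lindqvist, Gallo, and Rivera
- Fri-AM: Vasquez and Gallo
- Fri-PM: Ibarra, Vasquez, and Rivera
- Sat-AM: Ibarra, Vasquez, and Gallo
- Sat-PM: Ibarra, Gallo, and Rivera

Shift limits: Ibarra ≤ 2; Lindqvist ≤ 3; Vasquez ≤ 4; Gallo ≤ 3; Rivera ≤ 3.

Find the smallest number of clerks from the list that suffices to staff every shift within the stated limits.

11 slots to fill and no one can take more than 4, so at least ⌈11/4⌉ = 3 clerks are needed.
Any 3 clerks together have capacity at most 4+3+3 = 10 < 11 slots, so 3 can never suffice.
Ibarra, Lindqvist, Vasquez, and Gallo alone can cover everything: Wed-AM→Lindqvist+Vasquez, Wed-PM→Ibarra, Thu-AM→Lindqvist+Gallo, Thu-PM→Lindqvist, Fri-AM→Vasquez+Gallo, Fri-PM→Ibarra, Sat-AM→Vasquez, Sat-PM→Gallo.

4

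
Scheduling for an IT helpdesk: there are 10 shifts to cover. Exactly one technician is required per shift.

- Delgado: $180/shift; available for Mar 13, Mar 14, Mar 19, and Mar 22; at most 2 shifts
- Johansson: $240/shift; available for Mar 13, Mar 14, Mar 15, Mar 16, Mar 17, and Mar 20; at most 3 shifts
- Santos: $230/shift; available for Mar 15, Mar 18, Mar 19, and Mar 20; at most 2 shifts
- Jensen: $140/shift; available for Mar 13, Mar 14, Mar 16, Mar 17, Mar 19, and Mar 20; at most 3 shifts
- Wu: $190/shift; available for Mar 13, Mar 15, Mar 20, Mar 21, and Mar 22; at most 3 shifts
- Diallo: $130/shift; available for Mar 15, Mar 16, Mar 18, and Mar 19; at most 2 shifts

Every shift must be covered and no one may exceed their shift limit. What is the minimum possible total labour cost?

Mar 21 can only be covered by Wu, so that assignment is forced.
Picking the cheapest available technician for each shift independently would cost $1450, but that ignores the shift limits.
An optimal schedule: Mar 13→Jensen, Mar 14→Jensen, Mar 15→Wu, Mar 16→Diallo, Mar 17→Jensen, Mar 18→Diallo, Mar 19→Delgado, Mar 20→Wu, Mar 21→Wu, Mar 22→Delgado.
Total: 140 + 140 + 190 + 130 + 140 + 130 + 180 + 190 + 190 + 180 = $1610.

$1610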